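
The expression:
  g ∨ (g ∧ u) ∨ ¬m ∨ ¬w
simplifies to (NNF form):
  g ∨ ¬m ∨ ¬w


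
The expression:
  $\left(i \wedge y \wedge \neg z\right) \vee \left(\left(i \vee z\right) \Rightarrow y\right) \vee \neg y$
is always true.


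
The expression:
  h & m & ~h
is never true.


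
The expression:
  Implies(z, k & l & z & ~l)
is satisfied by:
  {z: False}


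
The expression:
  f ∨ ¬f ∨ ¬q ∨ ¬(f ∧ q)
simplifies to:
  True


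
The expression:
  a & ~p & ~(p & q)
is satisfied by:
  {a: True, p: False}


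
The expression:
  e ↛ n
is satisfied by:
  {e: True, n: False}


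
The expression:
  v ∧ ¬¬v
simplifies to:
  v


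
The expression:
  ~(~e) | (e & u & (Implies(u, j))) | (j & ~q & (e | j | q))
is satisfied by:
  {e: True, j: True, q: False}
  {e: True, q: False, j: False}
  {e: True, j: True, q: True}
  {e: True, q: True, j: False}
  {j: True, q: False, e: False}


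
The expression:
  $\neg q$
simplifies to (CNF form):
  $\neg q$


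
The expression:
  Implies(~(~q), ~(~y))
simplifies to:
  y | ~q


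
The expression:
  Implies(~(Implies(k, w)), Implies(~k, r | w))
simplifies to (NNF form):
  True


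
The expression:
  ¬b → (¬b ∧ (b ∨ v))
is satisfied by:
  {b: True, v: True}
  {b: True, v: False}
  {v: True, b: False}


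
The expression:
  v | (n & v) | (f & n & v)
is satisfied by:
  {v: True}


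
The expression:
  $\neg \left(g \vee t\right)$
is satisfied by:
  {g: False, t: False}


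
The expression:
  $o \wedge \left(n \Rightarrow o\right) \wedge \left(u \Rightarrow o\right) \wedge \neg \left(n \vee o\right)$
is never true.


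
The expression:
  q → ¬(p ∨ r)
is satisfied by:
  {p: False, q: False, r: False}
  {r: True, p: False, q: False}
  {p: True, r: False, q: False}
  {r: True, p: True, q: False}
  {q: True, r: False, p: False}


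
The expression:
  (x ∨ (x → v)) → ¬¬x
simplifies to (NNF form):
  x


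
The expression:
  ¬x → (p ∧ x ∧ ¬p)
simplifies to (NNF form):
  x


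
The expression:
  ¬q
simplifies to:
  ¬q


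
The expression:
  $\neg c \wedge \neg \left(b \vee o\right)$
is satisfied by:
  {b: False, o: False, c: False}


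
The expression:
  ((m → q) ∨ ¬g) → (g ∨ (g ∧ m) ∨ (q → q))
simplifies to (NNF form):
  True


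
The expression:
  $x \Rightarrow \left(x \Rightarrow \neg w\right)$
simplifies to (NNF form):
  $\neg w \vee \neg x$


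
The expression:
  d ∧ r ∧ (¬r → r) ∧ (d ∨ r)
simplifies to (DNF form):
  d ∧ r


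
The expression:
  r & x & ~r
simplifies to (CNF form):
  False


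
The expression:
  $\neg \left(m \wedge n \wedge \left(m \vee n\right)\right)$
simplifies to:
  $\neg m \vee \neg n$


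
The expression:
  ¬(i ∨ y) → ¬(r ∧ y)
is always true.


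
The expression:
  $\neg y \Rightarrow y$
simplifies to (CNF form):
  $y$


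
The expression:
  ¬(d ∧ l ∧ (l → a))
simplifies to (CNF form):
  ¬a ∨ ¬d ∨ ¬l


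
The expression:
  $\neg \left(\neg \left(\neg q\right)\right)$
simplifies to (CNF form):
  $\neg q$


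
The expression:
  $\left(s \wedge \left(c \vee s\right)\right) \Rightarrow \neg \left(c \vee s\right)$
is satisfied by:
  {s: False}


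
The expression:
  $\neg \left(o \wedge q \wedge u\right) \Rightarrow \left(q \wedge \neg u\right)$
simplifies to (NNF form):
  $q \wedge \left(o \vee \neg u\right)$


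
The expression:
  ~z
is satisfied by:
  {z: False}


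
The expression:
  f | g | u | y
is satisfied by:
  {y: True, g: True, u: True, f: True}
  {y: True, g: True, u: True, f: False}
  {y: True, g: True, f: True, u: False}
  {y: True, g: True, f: False, u: False}
  {y: True, u: True, f: True, g: False}
  {y: True, u: True, f: False, g: False}
  {y: True, u: False, f: True, g: False}
  {y: True, u: False, f: False, g: False}
  {g: True, u: True, f: True, y: False}
  {g: True, u: True, f: False, y: False}
  {g: True, f: True, u: False, y: False}
  {g: True, f: False, u: False, y: False}
  {u: True, f: True, g: False, y: False}
  {u: True, g: False, f: False, y: False}
  {f: True, g: False, u: False, y: False}


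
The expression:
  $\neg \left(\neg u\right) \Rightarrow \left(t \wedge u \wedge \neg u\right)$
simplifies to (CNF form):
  $\neg u$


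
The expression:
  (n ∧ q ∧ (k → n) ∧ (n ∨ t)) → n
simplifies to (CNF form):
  True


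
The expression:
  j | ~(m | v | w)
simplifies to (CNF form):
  (j | ~m) & (j | ~v) & (j | ~w)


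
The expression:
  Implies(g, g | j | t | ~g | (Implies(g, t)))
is always true.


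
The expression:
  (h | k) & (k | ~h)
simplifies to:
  k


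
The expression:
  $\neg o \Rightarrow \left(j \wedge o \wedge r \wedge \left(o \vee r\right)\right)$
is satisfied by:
  {o: True}


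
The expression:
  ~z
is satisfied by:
  {z: False}


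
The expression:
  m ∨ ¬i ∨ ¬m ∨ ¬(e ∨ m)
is always true.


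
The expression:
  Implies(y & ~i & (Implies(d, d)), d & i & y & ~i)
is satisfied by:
  {i: True, y: False}
  {y: False, i: False}
  {y: True, i: True}


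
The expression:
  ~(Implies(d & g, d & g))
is never true.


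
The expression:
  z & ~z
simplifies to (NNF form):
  False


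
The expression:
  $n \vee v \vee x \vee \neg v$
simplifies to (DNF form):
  $\text{True}$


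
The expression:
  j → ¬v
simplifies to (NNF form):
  ¬j ∨ ¬v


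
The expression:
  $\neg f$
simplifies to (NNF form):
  $\neg f$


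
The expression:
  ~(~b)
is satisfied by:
  {b: True}


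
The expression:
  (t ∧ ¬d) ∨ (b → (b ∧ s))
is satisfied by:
  {s: True, t: True, b: False, d: False}
  {s: True, t: False, b: False, d: False}
  {d: True, s: True, t: True, b: False}
  {d: True, s: True, t: False, b: False}
  {t: True, d: False, s: False, b: False}
  {t: False, d: False, s: False, b: False}
  {d: True, t: True, s: False, b: False}
  {d: True, t: False, s: False, b: False}
  {b: True, s: True, t: True, d: False}
  {b: True, s: True, t: False, d: False}
  {b: True, d: True, s: True, t: True}
  {b: True, d: True, s: True, t: False}
  {b: True, t: True, s: False, d: False}


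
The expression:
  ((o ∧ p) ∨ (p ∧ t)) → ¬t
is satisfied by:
  {p: False, t: False}
  {t: True, p: False}
  {p: True, t: False}


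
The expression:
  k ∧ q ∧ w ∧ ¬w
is never true.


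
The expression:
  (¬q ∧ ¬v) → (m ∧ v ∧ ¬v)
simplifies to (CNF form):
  q ∨ v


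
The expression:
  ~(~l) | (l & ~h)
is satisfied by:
  {l: True}


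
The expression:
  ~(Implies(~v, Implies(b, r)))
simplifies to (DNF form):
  b & ~r & ~v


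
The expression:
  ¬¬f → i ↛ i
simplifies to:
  ¬f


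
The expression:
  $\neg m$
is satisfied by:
  {m: False}


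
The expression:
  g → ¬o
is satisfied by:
  {g: False, o: False}
  {o: True, g: False}
  {g: True, o: False}


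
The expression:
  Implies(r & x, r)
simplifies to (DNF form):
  True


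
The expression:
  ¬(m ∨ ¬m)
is never true.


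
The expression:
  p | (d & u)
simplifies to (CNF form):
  (d | p) & (p | u)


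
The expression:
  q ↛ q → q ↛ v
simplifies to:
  True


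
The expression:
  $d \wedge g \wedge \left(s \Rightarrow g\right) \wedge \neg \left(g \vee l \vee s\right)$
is never true.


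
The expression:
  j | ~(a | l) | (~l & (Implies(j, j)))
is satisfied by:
  {j: True, l: False}
  {l: False, j: False}
  {l: True, j: True}


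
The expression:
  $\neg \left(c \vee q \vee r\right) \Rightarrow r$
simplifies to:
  $c \vee q \vee r$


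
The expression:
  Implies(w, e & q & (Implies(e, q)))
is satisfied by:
  {q: True, e: True, w: False}
  {q: True, e: False, w: False}
  {e: True, q: False, w: False}
  {q: False, e: False, w: False}
  {q: True, w: True, e: True}


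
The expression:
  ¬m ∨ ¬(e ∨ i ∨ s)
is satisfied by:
  {i: False, s: False, m: False, e: False}
  {e: True, i: False, s: False, m: False}
  {s: True, e: False, i: False, m: False}
  {e: True, s: True, i: False, m: False}
  {i: True, e: False, s: False, m: False}
  {e: True, i: True, s: False, m: False}
  {s: True, i: True, e: False, m: False}
  {e: True, s: True, i: True, m: False}
  {m: True, e: False, i: False, s: False}


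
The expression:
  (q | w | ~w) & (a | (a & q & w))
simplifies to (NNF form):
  a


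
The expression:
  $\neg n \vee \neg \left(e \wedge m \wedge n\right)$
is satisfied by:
  {m: False, n: False, e: False}
  {e: True, m: False, n: False}
  {n: True, m: False, e: False}
  {e: True, n: True, m: False}
  {m: True, e: False, n: False}
  {e: True, m: True, n: False}
  {n: True, m: True, e: False}


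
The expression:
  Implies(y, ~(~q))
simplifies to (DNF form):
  q | ~y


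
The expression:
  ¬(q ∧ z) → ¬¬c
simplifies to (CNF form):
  (c ∨ q) ∧ (c ∨ z)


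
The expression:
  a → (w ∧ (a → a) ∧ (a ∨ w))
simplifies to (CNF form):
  w ∨ ¬a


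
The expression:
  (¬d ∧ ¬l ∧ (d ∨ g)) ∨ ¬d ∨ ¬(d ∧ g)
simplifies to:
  ¬d ∨ ¬g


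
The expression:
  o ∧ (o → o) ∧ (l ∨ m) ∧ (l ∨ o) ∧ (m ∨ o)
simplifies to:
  o ∧ (l ∨ m)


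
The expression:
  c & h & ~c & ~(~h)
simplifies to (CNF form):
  False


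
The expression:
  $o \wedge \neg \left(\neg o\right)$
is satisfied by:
  {o: True}


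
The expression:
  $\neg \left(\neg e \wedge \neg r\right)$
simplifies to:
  $e \vee r$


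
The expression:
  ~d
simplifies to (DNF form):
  ~d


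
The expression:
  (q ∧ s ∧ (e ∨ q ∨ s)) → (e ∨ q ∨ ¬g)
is always true.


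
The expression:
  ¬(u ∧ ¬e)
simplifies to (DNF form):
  e ∨ ¬u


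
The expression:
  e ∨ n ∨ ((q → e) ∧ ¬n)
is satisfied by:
  {n: True, e: True, q: False}
  {n: True, e: False, q: False}
  {e: True, n: False, q: False}
  {n: False, e: False, q: False}
  {n: True, q: True, e: True}
  {n: True, q: True, e: False}
  {q: True, e: True, n: False}


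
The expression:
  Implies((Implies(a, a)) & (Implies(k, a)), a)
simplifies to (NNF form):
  a | k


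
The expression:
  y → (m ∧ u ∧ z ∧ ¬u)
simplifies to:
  ¬y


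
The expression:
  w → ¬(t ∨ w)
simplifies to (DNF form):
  ¬w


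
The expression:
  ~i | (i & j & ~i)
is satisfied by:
  {i: False}


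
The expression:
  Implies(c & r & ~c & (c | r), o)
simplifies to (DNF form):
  True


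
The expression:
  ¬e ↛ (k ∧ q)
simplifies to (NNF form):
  ¬e ∧ (¬k ∨ ¬q)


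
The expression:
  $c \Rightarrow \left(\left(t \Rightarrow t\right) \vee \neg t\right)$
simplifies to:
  $\text{True}$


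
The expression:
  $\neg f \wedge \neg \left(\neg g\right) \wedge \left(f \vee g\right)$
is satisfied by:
  {g: True, f: False}


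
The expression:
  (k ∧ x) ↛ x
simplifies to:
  False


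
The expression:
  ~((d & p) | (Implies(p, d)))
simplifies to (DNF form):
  p & ~d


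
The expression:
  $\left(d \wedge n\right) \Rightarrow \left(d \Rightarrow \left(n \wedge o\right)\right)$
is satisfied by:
  {o: True, n: False, d: False}
  {o: False, n: False, d: False}
  {d: True, o: True, n: False}
  {d: True, o: False, n: False}
  {n: True, o: True, d: False}
  {n: True, o: False, d: False}
  {n: True, d: True, o: True}


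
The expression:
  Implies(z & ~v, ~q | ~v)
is always true.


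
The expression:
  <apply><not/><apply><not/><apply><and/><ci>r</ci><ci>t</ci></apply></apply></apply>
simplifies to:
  <apply><and/><ci>r</ci><ci>t</ci></apply>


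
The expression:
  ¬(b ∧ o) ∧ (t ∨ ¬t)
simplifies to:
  ¬b ∨ ¬o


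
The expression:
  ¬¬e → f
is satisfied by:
  {f: True, e: False}
  {e: False, f: False}
  {e: True, f: True}


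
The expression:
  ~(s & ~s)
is always true.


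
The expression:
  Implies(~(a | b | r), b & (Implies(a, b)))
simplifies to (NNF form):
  a | b | r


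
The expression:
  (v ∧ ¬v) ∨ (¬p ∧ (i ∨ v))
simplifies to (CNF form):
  ¬p ∧ (i ∨ v)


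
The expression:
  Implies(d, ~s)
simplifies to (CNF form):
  ~d | ~s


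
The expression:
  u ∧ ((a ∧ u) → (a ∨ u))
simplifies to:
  u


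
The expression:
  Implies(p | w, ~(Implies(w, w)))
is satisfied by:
  {p: False, w: False}


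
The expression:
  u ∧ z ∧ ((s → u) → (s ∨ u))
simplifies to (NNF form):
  u ∧ z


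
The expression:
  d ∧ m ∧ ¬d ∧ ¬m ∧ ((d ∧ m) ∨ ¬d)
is never true.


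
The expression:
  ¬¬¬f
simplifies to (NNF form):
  ¬f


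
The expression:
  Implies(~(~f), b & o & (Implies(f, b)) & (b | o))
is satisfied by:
  {o: True, b: True, f: False}
  {o: True, b: False, f: False}
  {b: True, o: False, f: False}
  {o: False, b: False, f: False}
  {f: True, o: True, b: True}


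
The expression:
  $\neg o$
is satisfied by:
  {o: False}


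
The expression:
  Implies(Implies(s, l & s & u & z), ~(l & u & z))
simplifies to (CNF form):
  ~l | ~u | ~z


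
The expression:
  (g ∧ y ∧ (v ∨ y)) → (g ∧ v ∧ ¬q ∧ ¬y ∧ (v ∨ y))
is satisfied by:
  {g: False, y: False}
  {y: True, g: False}
  {g: True, y: False}


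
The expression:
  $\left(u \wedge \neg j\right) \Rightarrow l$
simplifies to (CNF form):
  $j \vee l \vee \neg u$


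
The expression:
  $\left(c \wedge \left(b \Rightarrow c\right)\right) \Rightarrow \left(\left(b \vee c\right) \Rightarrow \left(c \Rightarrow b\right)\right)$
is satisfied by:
  {b: True, c: False}
  {c: False, b: False}
  {c: True, b: True}


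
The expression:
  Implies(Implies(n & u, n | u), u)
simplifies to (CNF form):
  u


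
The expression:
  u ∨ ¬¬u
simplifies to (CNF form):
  u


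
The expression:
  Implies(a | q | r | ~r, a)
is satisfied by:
  {a: True}


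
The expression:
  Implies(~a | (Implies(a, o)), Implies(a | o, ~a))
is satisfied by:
  {o: False, a: False}
  {a: True, o: False}
  {o: True, a: False}


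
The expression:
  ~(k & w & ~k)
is always true.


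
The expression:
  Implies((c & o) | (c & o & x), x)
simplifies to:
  x | ~c | ~o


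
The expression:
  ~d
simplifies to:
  ~d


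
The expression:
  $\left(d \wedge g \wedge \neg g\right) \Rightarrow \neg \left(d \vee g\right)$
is always true.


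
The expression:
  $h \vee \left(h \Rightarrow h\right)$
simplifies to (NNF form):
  $\text{True}$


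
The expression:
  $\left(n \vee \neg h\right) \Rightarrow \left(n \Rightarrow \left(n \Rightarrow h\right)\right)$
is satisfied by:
  {h: True, n: False}
  {n: False, h: False}
  {n: True, h: True}


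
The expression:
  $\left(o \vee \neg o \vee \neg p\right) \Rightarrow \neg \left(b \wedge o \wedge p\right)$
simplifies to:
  $\neg b \vee \neg o \vee \neg p$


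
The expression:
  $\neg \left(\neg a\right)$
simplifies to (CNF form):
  $a$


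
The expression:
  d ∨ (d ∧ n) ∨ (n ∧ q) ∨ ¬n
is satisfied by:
  {d: True, q: True, n: False}
  {d: True, q: False, n: False}
  {q: True, d: False, n: False}
  {d: False, q: False, n: False}
  {n: True, d: True, q: True}
  {n: True, d: True, q: False}
  {n: True, q: True, d: False}


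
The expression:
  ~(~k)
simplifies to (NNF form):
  k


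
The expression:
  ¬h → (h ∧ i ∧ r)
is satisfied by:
  {h: True}


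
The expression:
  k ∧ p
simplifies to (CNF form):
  k ∧ p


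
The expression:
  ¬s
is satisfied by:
  {s: False}


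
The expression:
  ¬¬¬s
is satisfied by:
  {s: False}


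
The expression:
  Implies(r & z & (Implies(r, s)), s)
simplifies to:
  True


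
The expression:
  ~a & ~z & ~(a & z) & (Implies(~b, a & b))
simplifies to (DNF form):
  b & ~a & ~z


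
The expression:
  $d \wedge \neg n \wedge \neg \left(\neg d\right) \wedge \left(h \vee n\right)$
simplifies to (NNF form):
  $d \wedge h \wedge \neg n$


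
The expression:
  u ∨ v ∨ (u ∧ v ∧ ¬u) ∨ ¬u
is always true.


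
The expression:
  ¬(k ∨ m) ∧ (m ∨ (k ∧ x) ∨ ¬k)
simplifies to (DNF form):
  ¬k ∧ ¬m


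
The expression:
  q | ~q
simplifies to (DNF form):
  True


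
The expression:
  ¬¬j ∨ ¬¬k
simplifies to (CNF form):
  j ∨ k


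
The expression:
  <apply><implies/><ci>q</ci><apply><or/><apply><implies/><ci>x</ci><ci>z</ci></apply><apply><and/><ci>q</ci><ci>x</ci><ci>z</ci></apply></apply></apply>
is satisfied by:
  {z: True, q: False, x: False}
  {q: False, x: False, z: False}
  {x: True, z: True, q: False}
  {x: True, q: False, z: False}
  {z: True, q: True, x: False}
  {q: True, z: False, x: False}
  {x: True, q: True, z: True}


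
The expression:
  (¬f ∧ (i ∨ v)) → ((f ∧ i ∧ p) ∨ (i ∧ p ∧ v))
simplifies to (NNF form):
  f ∨ (¬i ∧ ¬v) ∨ (i ∧ p ∧ v)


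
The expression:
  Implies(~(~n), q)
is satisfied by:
  {q: True, n: False}
  {n: False, q: False}
  {n: True, q: True}


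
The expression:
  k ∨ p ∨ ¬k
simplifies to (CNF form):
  True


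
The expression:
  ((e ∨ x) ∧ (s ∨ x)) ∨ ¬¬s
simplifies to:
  s ∨ x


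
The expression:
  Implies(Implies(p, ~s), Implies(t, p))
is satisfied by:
  {p: True, t: False}
  {t: False, p: False}
  {t: True, p: True}


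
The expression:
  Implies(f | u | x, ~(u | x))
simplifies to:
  ~u & ~x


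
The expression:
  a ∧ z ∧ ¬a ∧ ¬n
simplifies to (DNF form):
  False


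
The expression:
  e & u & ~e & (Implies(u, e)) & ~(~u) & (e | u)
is never true.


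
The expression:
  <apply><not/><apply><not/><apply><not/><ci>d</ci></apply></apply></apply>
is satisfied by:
  {d: False}


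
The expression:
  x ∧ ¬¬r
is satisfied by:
  {r: True, x: True}


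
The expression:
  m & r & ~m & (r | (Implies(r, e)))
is never true.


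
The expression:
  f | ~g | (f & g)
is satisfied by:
  {f: True, g: False}
  {g: False, f: False}
  {g: True, f: True}


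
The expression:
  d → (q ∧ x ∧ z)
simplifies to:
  (q ∧ x ∧ z) ∨ ¬d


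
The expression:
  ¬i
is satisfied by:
  {i: False}


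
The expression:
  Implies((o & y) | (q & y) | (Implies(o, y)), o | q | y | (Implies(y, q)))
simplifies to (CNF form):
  True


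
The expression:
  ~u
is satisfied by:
  {u: False}


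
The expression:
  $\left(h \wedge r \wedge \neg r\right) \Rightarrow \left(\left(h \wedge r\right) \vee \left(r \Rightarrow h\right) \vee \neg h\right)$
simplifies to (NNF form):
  $\text{True}$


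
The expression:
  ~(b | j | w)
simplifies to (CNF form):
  ~b & ~j & ~w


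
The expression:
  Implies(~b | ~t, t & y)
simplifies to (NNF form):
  t & (b | y)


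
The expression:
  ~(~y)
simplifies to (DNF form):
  y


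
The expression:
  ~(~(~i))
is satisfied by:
  {i: False}


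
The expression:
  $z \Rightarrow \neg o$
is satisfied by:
  {o: False, z: False}
  {z: True, o: False}
  {o: True, z: False}


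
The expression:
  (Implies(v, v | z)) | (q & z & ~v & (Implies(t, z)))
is always true.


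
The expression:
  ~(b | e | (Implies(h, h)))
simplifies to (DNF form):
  False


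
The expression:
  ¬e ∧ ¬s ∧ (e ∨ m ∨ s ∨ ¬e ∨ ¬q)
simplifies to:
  ¬e ∧ ¬s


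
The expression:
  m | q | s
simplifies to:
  m | q | s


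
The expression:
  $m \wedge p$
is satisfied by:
  {m: True, p: True}


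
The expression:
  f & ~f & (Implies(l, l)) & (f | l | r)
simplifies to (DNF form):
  False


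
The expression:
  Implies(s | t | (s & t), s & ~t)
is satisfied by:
  {t: False}


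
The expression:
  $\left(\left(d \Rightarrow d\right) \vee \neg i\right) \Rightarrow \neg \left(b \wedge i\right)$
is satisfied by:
  {b: False, i: False}
  {i: True, b: False}
  {b: True, i: False}


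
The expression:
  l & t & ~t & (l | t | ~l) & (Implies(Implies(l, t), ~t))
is never true.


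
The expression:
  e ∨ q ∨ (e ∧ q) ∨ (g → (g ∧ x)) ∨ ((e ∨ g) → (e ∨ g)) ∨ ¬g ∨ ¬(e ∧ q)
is always true.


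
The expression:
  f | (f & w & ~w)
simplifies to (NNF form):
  f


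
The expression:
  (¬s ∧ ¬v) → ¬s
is always true.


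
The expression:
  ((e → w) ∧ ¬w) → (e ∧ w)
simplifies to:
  e ∨ w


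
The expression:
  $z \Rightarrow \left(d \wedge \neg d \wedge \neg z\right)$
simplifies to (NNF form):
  $\neg z$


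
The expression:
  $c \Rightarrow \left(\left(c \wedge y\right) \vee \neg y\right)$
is always true.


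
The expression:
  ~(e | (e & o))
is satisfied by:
  {e: False}


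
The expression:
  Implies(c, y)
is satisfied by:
  {y: True, c: False}
  {c: False, y: False}
  {c: True, y: True}


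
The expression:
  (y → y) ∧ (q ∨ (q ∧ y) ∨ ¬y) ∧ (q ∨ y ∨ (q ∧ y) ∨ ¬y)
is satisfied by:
  {q: True, y: False}
  {y: False, q: False}
  {y: True, q: True}


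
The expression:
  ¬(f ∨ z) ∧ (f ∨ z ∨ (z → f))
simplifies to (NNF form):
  ¬f ∧ ¬z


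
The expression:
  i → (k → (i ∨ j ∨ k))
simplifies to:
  True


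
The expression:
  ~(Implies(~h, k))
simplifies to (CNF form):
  ~h & ~k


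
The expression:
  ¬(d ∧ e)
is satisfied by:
  {e: False, d: False}
  {d: True, e: False}
  {e: True, d: False}


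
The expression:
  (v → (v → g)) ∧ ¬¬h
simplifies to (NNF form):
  h ∧ (g ∨ ¬v)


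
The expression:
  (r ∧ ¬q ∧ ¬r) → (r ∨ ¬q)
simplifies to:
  True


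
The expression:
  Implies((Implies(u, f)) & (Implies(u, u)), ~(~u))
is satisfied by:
  {u: True}


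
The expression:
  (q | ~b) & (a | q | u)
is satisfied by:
  {a: True, q: True, u: True, b: False}
  {a: True, q: True, b: False, u: False}
  {q: True, u: True, b: False, a: False}
  {q: True, b: False, u: False, a: False}
  {q: True, a: True, b: True, u: True}
  {q: True, a: True, b: True, u: False}
  {q: True, b: True, u: True, a: False}
  {q: True, b: True, u: False, a: False}
  {u: True, a: True, b: False, q: False}
  {a: True, b: False, u: False, q: False}
  {u: True, a: False, b: False, q: False}


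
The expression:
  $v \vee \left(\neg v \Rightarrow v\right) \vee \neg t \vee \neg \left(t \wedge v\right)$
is always true.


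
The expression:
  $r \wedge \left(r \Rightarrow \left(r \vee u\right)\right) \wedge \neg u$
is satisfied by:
  {r: True, u: False}


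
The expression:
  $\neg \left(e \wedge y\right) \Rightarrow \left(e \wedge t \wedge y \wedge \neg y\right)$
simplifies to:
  $e \wedge y$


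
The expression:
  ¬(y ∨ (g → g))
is never true.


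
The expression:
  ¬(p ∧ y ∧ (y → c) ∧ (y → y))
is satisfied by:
  {p: False, c: False, y: False}
  {y: True, p: False, c: False}
  {c: True, p: False, y: False}
  {y: True, c: True, p: False}
  {p: True, y: False, c: False}
  {y: True, p: True, c: False}
  {c: True, p: True, y: False}


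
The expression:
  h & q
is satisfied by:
  {h: True, q: True}


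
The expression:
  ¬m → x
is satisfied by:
  {x: True, m: True}
  {x: True, m: False}
  {m: True, x: False}


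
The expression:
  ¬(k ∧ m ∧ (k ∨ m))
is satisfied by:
  {k: False, m: False}
  {m: True, k: False}
  {k: True, m: False}


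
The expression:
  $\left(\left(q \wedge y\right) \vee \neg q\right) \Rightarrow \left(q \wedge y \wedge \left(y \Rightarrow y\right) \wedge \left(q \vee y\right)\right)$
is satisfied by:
  {q: True}


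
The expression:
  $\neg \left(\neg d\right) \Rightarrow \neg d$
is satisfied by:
  {d: False}


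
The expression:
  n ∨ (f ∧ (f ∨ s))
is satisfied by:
  {n: True, f: True}
  {n: True, f: False}
  {f: True, n: False}


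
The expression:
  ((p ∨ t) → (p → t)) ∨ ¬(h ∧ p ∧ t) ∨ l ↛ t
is always true.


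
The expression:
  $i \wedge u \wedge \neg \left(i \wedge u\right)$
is never true.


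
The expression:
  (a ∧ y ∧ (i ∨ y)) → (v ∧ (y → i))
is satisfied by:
  {i: True, v: True, y: False, a: False}
  {i: True, v: False, y: False, a: False}
  {v: True, i: False, y: False, a: False}
  {i: False, v: False, y: False, a: False}
  {i: True, a: True, v: True, y: False}
  {i: True, a: True, v: False, y: False}
  {a: True, v: True, i: False, y: False}
  {a: True, i: False, v: False, y: False}
  {i: True, y: True, v: True, a: False}
  {i: True, y: True, v: False, a: False}
  {y: True, v: True, i: False, a: False}
  {y: True, i: False, v: False, a: False}
  {i: True, a: True, y: True, v: True}


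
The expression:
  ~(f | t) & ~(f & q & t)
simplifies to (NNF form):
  ~f & ~t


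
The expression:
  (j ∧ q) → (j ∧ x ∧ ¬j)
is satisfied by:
  {q: False, j: False}
  {j: True, q: False}
  {q: True, j: False}


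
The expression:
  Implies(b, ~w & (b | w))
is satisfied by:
  {w: False, b: False}
  {b: True, w: False}
  {w: True, b: False}


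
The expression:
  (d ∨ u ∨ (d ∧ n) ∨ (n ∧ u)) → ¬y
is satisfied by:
  {u: False, y: False, d: False}
  {d: True, u: False, y: False}
  {u: True, d: False, y: False}
  {d: True, u: True, y: False}
  {y: True, d: False, u: False}


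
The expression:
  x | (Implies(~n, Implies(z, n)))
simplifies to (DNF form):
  n | x | ~z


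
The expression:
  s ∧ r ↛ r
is never true.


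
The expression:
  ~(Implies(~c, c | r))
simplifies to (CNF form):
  ~c & ~r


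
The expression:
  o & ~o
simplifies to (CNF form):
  False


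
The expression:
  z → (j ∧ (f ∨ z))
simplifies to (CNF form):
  j ∨ ¬z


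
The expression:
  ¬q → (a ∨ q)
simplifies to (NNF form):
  a ∨ q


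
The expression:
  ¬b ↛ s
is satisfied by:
  {s: True, b: False}
  {b: False, s: False}
  {b: True, s: True}


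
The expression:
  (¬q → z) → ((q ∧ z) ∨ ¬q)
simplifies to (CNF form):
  z ∨ ¬q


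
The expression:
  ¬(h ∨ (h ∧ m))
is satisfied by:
  {h: False}


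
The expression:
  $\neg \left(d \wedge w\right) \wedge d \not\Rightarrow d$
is never true.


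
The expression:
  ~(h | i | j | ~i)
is never true.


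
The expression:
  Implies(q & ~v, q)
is always true.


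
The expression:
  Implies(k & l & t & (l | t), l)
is always true.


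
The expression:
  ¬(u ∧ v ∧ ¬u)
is always true.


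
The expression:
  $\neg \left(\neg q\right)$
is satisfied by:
  {q: True}


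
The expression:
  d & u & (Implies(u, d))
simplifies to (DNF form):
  d & u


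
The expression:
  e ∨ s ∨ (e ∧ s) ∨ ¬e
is always true.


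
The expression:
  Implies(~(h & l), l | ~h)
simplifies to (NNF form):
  l | ~h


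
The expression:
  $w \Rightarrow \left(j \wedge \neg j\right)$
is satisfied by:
  {w: False}


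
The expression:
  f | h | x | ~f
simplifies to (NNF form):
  True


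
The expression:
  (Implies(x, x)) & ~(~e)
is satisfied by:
  {e: True}


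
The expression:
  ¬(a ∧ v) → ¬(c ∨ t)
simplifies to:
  (a ∨ ¬c) ∧ (a ∨ ¬t) ∧ (v ∨ ¬c) ∧ (v ∨ ¬t)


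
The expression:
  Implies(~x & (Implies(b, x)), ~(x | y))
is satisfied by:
  {b: True, x: True, y: False}
  {b: True, x: False, y: False}
  {x: True, b: False, y: False}
  {b: False, x: False, y: False}
  {b: True, y: True, x: True}
  {b: True, y: True, x: False}
  {y: True, x: True, b: False}


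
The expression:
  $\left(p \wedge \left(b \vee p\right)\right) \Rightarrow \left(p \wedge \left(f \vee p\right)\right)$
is always true.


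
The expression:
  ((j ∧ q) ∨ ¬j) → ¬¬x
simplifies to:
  x ∨ (j ∧ ¬q)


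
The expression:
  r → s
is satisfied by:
  {s: True, r: False}
  {r: False, s: False}
  {r: True, s: True}


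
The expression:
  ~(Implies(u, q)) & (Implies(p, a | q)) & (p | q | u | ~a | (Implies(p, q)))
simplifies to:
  u & ~q & (a | ~p)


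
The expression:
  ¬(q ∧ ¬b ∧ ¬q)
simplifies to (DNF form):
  True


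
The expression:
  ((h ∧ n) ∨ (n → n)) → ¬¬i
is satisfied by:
  {i: True}


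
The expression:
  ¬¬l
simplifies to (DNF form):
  l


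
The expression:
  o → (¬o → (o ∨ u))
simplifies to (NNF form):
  True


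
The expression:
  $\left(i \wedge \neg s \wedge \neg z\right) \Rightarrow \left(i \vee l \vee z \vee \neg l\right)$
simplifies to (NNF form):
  $\text{True}$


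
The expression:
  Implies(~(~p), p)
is always true.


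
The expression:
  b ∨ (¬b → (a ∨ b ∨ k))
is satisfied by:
  {a: True, b: True, k: True}
  {a: True, b: True, k: False}
  {a: True, k: True, b: False}
  {a: True, k: False, b: False}
  {b: True, k: True, a: False}
  {b: True, k: False, a: False}
  {k: True, b: False, a: False}


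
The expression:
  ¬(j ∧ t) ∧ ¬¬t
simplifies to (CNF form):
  t ∧ ¬j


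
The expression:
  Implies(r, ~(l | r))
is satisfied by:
  {r: False}


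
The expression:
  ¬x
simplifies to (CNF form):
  ¬x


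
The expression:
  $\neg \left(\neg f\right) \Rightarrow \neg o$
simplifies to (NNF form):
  $\neg f \vee \neg o$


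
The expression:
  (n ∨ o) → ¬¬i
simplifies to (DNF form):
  i ∨ (¬n ∧ ¬o)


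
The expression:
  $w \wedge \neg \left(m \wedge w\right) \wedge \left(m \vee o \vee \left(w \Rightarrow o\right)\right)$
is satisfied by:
  {w: True, o: True, m: False}


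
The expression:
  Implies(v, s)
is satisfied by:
  {s: True, v: False}
  {v: False, s: False}
  {v: True, s: True}


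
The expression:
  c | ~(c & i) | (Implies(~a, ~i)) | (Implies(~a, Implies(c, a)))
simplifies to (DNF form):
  True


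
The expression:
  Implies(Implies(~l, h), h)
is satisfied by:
  {h: True, l: False}
  {l: False, h: False}
  {l: True, h: True}


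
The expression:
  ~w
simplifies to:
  ~w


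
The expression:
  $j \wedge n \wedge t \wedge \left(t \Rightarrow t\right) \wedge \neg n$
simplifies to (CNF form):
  $\text{False}$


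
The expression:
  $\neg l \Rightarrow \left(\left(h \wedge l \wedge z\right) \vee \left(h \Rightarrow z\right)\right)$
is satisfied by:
  {z: True, l: True, h: False}
  {z: True, h: False, l: False}
  {l: True, h: False, z: False}
  {l: False, h: False, z: False}
  {z: True, l: True, h: True}
  {z: True, h: True, l: False}
  {l: True, h: True, z: False}


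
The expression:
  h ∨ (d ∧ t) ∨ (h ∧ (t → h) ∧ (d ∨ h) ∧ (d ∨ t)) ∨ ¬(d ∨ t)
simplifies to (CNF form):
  (d ∨ h ∨ ¬d) ∧ (d ∨ h ∨ ¬t) ∧ (h ∨ t ∨ ¬d) ∧ (h ∨ t ∨ ¬t)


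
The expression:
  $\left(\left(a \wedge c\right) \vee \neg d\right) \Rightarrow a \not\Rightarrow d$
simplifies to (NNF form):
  $\left(a \wedge \neg d\right) \vee \left(d \wedge \neg a\right) \vee \left(d \wedge \neg c\right)$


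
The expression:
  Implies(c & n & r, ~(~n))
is always true.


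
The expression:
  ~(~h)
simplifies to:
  h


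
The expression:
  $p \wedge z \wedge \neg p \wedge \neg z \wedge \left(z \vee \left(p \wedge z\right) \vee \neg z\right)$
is never true.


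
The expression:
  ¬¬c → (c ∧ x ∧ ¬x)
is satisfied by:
  {c: False}


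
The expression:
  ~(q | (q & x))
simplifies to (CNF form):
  ~q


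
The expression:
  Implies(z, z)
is always true.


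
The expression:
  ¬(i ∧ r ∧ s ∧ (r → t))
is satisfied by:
  {s: False, t: False, i: False, r: False}
  {r: True, s: False, t: False, i: False}
  {i: True, s: False, t: False, r: False}
  {r: True, i: True, s: False, t: False}
  {t: True, r: False, s: False, i: False}
  {r: True, t: True, s: False, i: False}
  {i: True, t: True, r: False, s: False}
  {r: True, i: True, t: True, s: False}
  {s: True, i: False, t: False, r: False}
  {r: True, s: True, i: False, t: False}
  {i: True, s: True, r: False, t: False}
  {r: True, i: True, s: True, t: False}
  {t: True, s: True, i: False, r: False}
  {r: True, t: True, s: True, i: False}
  {i: True, t: True, s: True, r: False}


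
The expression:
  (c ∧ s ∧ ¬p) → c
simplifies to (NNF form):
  True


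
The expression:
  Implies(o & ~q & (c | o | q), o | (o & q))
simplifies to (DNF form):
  True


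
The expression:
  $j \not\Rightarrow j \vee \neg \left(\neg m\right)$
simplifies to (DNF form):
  $m$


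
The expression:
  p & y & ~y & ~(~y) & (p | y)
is never true.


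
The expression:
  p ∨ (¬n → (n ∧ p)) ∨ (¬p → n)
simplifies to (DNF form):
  n ∨ p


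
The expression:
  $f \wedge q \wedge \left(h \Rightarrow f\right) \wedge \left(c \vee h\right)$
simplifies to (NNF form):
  $f \wedge q \wedge \left(c \vee h\right)$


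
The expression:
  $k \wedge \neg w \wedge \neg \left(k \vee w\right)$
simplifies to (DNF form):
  $\text{False}$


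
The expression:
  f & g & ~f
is never true.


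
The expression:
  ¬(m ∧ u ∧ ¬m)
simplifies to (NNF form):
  True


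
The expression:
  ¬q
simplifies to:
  ¬q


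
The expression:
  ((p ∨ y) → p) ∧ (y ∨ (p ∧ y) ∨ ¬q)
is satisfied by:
  {p: True, q: False, y: False}
  {p: False, q: False, y: False}
  {y: True, p: True, q: False}
  {y: True, q: True, p: True}


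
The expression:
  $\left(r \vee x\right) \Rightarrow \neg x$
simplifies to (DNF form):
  $\neg x$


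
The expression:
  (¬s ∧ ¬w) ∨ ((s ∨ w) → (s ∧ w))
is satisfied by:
  {s: False, w: False}
  {w: True, s: True}


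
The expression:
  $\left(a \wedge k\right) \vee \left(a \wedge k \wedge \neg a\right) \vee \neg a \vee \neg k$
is always true.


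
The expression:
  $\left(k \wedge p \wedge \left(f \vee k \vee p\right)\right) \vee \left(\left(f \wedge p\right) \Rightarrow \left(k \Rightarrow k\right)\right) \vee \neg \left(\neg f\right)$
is always true.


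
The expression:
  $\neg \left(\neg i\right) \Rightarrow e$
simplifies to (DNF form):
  $e \vee \neg i$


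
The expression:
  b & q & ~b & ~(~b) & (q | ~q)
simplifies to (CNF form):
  False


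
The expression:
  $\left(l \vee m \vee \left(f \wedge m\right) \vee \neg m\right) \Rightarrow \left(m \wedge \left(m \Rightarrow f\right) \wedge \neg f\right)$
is never true.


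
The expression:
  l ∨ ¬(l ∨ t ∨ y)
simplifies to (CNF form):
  (l ∨ ¬t) ∧ (l ∨ ¬y)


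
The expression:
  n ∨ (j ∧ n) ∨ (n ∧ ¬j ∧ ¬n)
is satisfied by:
  {n: True}


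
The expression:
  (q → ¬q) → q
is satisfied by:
  {q: True}


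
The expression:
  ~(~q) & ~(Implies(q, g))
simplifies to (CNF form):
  q & ~g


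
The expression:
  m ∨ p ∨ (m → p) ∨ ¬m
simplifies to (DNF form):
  True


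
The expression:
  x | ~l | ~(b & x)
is always true.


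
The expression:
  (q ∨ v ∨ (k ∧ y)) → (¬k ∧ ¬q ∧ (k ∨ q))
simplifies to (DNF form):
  (¬k ∧ ¬q ∧ ¬v) ∨ (¬q ∧ ¬v ∧ ¬y)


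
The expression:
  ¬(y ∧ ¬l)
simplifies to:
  l ∨ ¬y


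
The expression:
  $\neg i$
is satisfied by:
  {i: False}


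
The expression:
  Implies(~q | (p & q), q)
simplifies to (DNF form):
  q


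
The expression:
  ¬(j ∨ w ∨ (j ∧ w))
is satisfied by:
  {w: False, j: False}


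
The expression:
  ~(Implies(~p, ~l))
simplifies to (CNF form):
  l & ~p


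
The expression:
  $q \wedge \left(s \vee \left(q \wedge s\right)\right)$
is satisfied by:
  {s: True, q: True}


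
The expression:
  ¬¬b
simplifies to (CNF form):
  b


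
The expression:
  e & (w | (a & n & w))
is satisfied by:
  {e: True, w: True}


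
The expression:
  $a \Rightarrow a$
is always true.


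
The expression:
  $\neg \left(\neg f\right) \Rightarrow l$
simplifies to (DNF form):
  $l \vee \neg f$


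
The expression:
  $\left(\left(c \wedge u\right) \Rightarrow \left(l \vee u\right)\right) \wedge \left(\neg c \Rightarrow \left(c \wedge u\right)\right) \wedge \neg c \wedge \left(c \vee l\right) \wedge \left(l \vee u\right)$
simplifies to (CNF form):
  $\text{False}$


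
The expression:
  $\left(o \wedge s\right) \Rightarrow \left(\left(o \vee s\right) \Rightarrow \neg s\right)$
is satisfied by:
  {s: False, o: False}
  {o: True, s: False}
  {s: True, o: False}


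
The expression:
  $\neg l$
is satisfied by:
  {l: False}


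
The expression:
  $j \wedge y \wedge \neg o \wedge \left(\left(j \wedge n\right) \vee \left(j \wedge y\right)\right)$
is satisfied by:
  {j: True, y: True, o: False}


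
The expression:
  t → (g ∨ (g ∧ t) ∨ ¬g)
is always true.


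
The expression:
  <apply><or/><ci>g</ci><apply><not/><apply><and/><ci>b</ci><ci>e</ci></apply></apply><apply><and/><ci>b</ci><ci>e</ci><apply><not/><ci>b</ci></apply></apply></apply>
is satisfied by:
  {g: True, e: False, b: False}
  {e: False, b: False, g: False}
  {b: True, g: True, e: False}
  {b: True, e: False, g: False}
  {g: True, e: True, b: False}
  {e: True, g: False, b: False}
  {b: True, e: True, g: True}


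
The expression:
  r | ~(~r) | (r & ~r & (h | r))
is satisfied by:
  {r: True}


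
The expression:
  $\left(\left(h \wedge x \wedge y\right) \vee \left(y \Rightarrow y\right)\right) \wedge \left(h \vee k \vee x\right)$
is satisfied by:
  {x: True, k: True, h: True}
  {x: True, k: True, h: False}
  {x: True, h: True, k: False}
  {x: True, h: False, k: False}
  {k: True, h: True, x: False}
  {k: True, h: False, x: False}
  {h: True, k: False, x: False}


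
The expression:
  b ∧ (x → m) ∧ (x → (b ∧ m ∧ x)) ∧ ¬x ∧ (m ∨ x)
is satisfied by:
  {m: True, b: True, x: False}


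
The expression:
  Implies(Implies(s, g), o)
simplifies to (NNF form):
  o | (s & ~g)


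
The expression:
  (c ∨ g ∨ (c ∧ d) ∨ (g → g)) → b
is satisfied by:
  {b: True}


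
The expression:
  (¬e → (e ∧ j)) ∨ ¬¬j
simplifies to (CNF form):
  e ∨ j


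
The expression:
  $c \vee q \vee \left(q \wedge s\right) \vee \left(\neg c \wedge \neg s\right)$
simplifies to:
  $c \vee q \vee \neg s$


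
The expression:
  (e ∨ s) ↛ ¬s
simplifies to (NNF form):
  s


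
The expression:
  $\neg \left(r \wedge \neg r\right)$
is always true.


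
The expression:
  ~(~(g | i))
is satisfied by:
  {i: True, g: True}
  {i: True, g: False}
  {g: True, i: False}


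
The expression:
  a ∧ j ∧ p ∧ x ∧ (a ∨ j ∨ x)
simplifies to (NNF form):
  a ∧ j ∧ p ∧ x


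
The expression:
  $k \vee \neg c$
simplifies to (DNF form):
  $k \vee \neg c$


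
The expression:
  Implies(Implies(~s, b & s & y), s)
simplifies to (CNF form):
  True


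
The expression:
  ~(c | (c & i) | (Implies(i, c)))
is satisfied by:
  {i: True, c: False}
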